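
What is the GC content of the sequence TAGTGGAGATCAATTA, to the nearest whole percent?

C=1, T=5, G=4, A=6
G+C = 4 + 1 = 5 out of 16 bases
%GC = 5/16 × 100 = 31.25% ≈ 31%

31%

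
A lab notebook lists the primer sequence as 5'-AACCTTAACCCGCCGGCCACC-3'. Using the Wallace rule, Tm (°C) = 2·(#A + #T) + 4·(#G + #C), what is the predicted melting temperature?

70°C

Counting bases: T=2, C=11, G=3, A=5
AT pairs contribute 7, GC pairs contribute 14.
Tm = 4·14 + 2·7 = 56 + 14 = 70°C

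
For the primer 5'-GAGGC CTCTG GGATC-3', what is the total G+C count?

10

Base counts: G=6, A=2, T=3, C=4
G+C = 6 + 4 = 10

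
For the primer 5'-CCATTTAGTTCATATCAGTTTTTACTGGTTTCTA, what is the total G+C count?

Counting bases: T=17, C=6, A=7, G=4
Total G or C: 4 + 6 = 10

10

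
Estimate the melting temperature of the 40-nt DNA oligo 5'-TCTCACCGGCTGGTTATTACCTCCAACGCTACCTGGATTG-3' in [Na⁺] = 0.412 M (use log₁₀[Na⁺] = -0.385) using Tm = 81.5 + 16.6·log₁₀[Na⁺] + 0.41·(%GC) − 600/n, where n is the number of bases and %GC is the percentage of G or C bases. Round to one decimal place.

81.6°C

Length n = 40. Base counts: A=7, T=12, G=8, C=13
G+C = 21, so %GC = 21/40 × 100 = 52.5%
Salt term: 16.6 × (-0.385) = -6.391
GC term: 0.41 × 52.5 = 21.525; length term: −600/40 = −15
Tm = 81.5 + (-6.391) + 21.525 − 15 = 81.634 → 81.6°C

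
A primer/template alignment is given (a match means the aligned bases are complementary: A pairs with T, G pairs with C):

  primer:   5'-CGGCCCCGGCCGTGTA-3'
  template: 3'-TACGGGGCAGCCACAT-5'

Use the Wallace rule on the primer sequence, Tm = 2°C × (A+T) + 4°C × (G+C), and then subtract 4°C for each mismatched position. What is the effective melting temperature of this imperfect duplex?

42°C

Primer base counts: A=1, T=2, G=6, C=7 → A+T=3, G+C=13
Perfect-match Tm = 2(3) + 4(13) = 6 + 52 = 58°C
Mismatches (positions where the bases are not complementary): 4 (at positions 1, 2, 9, 11)
Effective Tm = 58 − 4×4 = 58 − 16 = 42°C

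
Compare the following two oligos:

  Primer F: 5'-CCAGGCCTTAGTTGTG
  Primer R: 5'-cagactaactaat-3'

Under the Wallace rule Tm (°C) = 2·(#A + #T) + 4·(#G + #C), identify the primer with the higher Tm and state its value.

Primer F, 50°C

Primer F: A+T=7, G+C=9 → Tm = 2(7)+4(9) = 50°C
Primer R: A+T=9, G+C=4 → Tm = 2(9)+4(4) = 34°C
50°C vs 34°C → primer F is higher.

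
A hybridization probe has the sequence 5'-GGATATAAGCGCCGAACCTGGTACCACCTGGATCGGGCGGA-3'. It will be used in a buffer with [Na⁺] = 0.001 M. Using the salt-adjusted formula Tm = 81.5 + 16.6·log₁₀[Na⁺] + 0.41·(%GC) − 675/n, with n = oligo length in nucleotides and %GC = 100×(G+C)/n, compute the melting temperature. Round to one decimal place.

40.2°C

Length n = 41. C=11, T=6, G=14, A=10
G+C = 25, so %GC = 25/41 × 100 = 60.976%
Salt term: 16.6 × (-3) = -49.8
GC term: 0.41 × 60.976 = 25; length term: −675/41 = −16.463
Tm = 81.5 + (-49.8) + 25 − 16.463 = 40.237 → 40.2°C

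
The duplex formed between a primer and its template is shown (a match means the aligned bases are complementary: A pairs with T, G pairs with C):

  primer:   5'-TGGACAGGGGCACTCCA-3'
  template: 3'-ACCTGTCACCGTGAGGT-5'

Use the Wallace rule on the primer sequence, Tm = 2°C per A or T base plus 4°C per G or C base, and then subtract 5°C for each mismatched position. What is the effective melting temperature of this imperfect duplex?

Primer base counts: A=4, T=2, G=6, C=5 → A+T=6, G+C=11
Perfect-match Tm = 2(6) + 4(11) = 12 + 44 = 56°C
Mismatches (positions where the bases are not complementary): 1 (at position 8)
Effective Tm = 56 − 1×5 = 56 − 5 = 51°C

51°C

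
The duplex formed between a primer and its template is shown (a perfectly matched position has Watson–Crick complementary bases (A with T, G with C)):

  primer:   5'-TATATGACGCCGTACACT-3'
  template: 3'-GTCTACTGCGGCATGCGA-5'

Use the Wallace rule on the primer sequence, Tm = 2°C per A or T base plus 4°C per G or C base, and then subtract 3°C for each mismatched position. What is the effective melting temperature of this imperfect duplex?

Primer base counts: A=5, T=5, G=3, C=5 → A+T=10, G+C=8
Perfect-match Tm = 2(10) + 4(8) = 20 + 32 = 52°C
Mismatches (positions where the bases are not complementary): 3 (at positions 1, 3, 16)
Effective Tm = 52 − 3×3 = 52 − 9 = 43°C

43°C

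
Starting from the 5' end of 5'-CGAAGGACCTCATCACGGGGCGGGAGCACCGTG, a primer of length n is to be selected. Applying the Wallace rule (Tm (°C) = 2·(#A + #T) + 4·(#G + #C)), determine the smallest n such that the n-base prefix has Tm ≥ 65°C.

First 19 bases: CGAAGGACCTCATCACGGG → Tm = 62°C (< 65°C)
First 20 bases: CGAAGGACCTCATCACGGGG → Tm = 66°C (≥ 65°C)
Each additional base adds 2°C (A/T) or 4°C (G/C), so Tm is non-decreasing in n; n = 20 is the first length to reach 65°C.

n = 20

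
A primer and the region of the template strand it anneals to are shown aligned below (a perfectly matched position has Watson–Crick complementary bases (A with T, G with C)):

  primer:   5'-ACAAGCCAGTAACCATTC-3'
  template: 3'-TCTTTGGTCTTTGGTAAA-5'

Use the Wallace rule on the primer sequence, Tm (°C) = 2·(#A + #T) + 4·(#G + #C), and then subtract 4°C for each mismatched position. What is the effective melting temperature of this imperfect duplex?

36°C

Primer base counts: A=7, T=3, G=2, C=6 → A+T=10, G+C=8
Perfect-match Tm = 2(10) + 4(8) = 20 + 32 = 52°C
Mismatches (positions where the bases are not complementary): 4 (at positions 2, 5, 10, 18)
Effective Tm = 52 − 4×4 = 52 − 16 = 36°C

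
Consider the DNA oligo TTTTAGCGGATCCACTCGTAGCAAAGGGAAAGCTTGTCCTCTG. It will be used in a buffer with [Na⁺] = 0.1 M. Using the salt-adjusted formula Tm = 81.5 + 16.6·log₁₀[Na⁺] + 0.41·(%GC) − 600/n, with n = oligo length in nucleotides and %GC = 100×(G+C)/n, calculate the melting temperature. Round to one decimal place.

Length n = 43. Scanning the sequence gives C=10, T=12, A=10, G=11.
G+C = 21, so %GC = 21/43 × 100 = 48.837%
Salt term: 16.6 × (-1) = -16.6
GC term: 0.41 × 48.837 = 20.023; length term: −600/43 = −13.953
Tm = 81.5 + (-16.6) + 20.023 − 13.953 = 70.97 → 71.0°C

71.0°C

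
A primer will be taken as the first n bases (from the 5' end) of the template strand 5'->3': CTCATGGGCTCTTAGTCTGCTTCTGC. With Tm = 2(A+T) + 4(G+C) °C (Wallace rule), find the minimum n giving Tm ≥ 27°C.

First 8 bases: CTCATGGG → Tm = 26°C (< 27°C)
First 9 bases: CTCATGGGC → Tm = 30°C (≥ 27°C)
Since every base adds ≥2°C, Tm only increases with n, so the threshold is first crossed at n = 9.

n = 9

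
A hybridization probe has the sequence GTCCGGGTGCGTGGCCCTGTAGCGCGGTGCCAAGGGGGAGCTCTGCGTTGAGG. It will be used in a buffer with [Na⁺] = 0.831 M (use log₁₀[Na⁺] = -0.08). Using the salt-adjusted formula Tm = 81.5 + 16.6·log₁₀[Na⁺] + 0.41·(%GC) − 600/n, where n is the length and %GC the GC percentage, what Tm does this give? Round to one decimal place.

Length n = 53. Counting bases: C=13, T=10, G=25, A=5
G+C = 38, so %GC = 38/53 × 100 = 71.698%
Salt term: 16.6 × (-0.08) = -1.328
GC term: 0.41 × 71.698 = 29.396; length term: −600/53 = −11.321
Tm = 81.5 + (-1.328) + 29.396 − 11.321 = 98.247 → 98.2°C

98.2°C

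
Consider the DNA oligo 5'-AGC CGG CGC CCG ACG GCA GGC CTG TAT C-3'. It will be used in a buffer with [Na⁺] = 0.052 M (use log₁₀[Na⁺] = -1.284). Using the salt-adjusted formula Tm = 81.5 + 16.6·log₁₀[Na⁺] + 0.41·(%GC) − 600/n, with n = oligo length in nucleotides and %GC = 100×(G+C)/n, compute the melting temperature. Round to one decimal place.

Length n = 28. Scanning the sequence gives T=3, C=11, A=4, G=10.
G+C = 21, so %GC = 21/28 × 100 = 75%
Salt term: 16.6 × (-1.284) = -21.314
GC term: 0.41 × 75 = 30.75; length term: −600/28 = −21.429
Tm = 81.5 + (-21.314) + 30.75 − 21.429 = 69.507 → 69.5°C

69.5°C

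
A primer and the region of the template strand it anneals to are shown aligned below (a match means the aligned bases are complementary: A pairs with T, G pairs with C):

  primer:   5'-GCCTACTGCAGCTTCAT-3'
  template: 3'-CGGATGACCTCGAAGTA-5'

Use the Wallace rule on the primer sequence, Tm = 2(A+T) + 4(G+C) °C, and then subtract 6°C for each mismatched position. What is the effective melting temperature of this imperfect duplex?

46°C

Primer base counts: A=3, T=5, G=3, C=6 → A+T=8, G+C=9
Perfect-match Tm = 2(8) + 4(9) = 16 + 36 = 52°C
Mismatches (positions where the bases are not complementary): 1 (at position 9)
Effective Tm = 52 − 1×6 = 52 − 6 = 46°C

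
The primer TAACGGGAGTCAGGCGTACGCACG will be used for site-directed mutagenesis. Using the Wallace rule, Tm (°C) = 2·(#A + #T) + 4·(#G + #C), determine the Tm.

78°C

C=6, G=9, T=3, A=6
AT pairs contribute 9, GC pairs contribute 15.
Tm = 4·15 + 2·9 = 60 + 18 = 78°C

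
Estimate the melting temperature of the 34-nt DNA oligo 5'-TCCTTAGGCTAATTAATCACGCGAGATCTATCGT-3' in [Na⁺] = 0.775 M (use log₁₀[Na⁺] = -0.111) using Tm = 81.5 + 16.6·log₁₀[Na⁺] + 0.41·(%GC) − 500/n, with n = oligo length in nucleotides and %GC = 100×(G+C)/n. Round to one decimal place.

81.8°C

Length n = 34. Counting bases: G=6, T=11, C=8, A=9
G+C = 14, so %GC = 14/34 × 100 = 41.176%
Salt term: 16.6 × (-0.111) = -1.843
GC term: 0.41 × 41.176 = 16.882; length term: −500/34 = −14.706
Tm = 81.5 + (-1.843) + 16.882 − 14.706 = 81.833 → 81.8°C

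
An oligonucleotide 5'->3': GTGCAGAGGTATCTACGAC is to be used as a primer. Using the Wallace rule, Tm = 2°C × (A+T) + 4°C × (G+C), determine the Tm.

58°C

Scanning the sequence gives A=5, G=6, T=4, C=4.
So N_AT = 9 and N_GC = 10.
Tm = 2(9) + 4(10) = 18 + 40 = 58°C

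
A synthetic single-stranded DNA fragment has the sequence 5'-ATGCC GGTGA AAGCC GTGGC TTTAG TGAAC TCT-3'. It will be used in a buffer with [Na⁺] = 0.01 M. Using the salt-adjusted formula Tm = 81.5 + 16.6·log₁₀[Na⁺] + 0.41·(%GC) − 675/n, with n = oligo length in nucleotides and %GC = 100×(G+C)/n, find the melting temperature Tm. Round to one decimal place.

Length n = 33. Scanning the sequence gives C=7, A=7, G=10, T=9.
G+C = 17, so %GC = 17/33 × 100 = 51.515%
Salt term: 16.6 × (-2) = -33.2
GC term: 0.41 × 51.515 = 21.121; length term: −675/33 = −20.455
Tm = 81.5 + (-33.2) + 21.121 − 20.455 = 48.966 → 49.0°C

49.0°C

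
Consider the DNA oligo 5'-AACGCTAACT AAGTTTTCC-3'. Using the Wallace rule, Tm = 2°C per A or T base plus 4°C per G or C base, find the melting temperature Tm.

Counting bases: A=6, G=2, T=6, C=5
A+T = 12, G+C = 7
Tm = 2×12 + 4×7 = 52°C

52°C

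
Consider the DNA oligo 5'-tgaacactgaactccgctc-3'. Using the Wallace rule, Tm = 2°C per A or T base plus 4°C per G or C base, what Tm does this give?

58°C

A=5, T=4, G=3, C=7
A+T = 9, G+C = 10
Tm = 2×9 + 4×10 = 58°C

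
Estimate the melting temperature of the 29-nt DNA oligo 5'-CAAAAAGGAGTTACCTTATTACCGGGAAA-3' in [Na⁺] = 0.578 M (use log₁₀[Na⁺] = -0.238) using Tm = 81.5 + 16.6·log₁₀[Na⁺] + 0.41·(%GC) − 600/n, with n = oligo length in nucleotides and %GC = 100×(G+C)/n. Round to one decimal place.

72.4°C

Length n = 29. Base counts: C=5, T=6, G=6, A=12
G+C = 11, so %GC = 11/29 × 100 = 37.931%
Salt term: 16.6 × (-0.238) = -3.951
GC term: 0.41 × 37.931 = 15.552; length term: −600/29 = −20.69
Tm = 81.5 + (-3.951) + 15.552 − 20.69 = 72.411 → 72.4°C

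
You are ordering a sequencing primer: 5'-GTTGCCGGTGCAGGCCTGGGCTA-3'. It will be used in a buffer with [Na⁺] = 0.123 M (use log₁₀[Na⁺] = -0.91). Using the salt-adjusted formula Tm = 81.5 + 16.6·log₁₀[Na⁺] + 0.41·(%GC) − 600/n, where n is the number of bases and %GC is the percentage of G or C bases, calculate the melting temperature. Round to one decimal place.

68.8°C

Length n = 23. Counting bases: C=6, T=5, A=2, G=10
G+C = 16, so %GC = 16/23 × 100 = 69.565%
Salt term: 16.6 × (-0.91) = -15.106
GC term: 0.41 × 69.565 = 28.522; length term: −600/23 = −26.087
Tm = 81.5 + (-15.106) + 28.522 − 26.087 = 68.829 → 68.8°C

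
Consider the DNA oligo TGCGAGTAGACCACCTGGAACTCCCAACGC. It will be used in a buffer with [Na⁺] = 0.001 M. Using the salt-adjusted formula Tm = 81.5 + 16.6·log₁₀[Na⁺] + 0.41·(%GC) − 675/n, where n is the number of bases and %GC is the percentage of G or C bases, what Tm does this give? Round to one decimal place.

33.8°C

Length n = 30. Base counts: C=11, A=8, T=4, G=7
G+C = 18, so %GC = 18/30 × 100 = 60%
Salt term: 16.6 × (-3) = -49.8
GC term: 0.41 × 60 = 24.6; length term: −675/30 = −22.5
Tm = 81.5 + (-49.8) + 24.6 − 22.5 = 33.8 → 33.8°C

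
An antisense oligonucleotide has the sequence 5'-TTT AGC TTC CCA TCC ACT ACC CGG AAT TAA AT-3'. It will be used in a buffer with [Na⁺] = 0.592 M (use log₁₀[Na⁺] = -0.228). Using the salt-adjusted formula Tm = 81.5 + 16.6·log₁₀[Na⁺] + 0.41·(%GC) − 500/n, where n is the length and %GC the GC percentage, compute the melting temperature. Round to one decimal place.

78.7°C

Length n = 32. Base counts: T=10, C=10, G=3, A=9
G+C = 13, so %GC = 13/32 × 100 = 40.625%
Salt term: 16.6 × (-0.228) = -3.785
GC term: 0.41 × 40.625 = 16.656; length term: −500/32 = −15.625
Tm = 81.5 + (-3.785) + 16.656 − 15.625 = 78.746 → 78.7°C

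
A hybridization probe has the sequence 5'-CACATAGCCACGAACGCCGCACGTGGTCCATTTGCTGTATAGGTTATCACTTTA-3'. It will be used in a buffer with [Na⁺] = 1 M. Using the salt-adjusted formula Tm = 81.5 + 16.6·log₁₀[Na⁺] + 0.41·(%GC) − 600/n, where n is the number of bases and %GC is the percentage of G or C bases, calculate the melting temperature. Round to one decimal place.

Length n = 54. Scanning the sequence gives G=11, C=15, T=15, A=13.
G+C = 26, so %GC = 26/54 × 100 = 48.148%
Salt term: 16.6 × (0) = 0
GC term: 0.41 × 48.148 = 19.741; length term: −600/54 = −11.111
Tm = 81.5 + (0) + 19.741 − 11.111 = 90.13 → 90.1°C

90.1°C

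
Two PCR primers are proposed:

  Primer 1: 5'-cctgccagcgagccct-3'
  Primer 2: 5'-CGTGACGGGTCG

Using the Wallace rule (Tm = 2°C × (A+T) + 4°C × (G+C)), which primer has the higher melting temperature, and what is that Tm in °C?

Primer 1: A+T=4, G+C=12 → Tm = 2(4)+4(12) = 56°C
Primer 2: A+T=3, G+C=9 → Tm = 2(3)+4(9) = 42°C
56°C vs 42°C → primer 1 is higher.

Primer 1, 56°C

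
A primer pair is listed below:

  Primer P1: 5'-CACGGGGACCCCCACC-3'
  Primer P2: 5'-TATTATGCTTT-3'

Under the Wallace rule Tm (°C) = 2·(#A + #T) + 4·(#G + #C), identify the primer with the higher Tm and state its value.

Primer P1: A+T=3, G+C=13 → Tm = 2(3)+4(13) = 58°C
Primer P2: A+T=9, G+C=2 → Tm = 2(9)+4(2) = 26°C
58°C vs 26°C → primer P1 is higher.

Primer P1, 58°C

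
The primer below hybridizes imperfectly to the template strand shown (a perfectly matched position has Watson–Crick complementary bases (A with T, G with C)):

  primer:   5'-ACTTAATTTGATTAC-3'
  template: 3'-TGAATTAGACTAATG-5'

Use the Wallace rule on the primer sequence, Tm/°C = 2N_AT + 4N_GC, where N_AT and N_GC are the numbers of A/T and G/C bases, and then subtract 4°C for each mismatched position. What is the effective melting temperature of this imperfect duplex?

32°C

Primer base counts: A=5, T=7, G=1, C=2 → A+T=12, G+C=3
Perfect-match Tm = 2(12) + 4(3) = 24 + 12 = 36°C
Mismatches (positions where the bases are not complementary): 1 (at position 8)
Effective Tm = 36 − 1×4 = 36 − 4 = 32°C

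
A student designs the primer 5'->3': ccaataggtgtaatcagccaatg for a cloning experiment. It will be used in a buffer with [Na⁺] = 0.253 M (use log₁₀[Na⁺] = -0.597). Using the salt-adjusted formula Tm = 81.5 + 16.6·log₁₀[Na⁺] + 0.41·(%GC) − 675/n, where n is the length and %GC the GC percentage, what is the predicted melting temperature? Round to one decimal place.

60.1°C

Length n = 23. Counting bases: C=5, G=5, A=8, T=5
G+C = 10, so %GC = 10/23 × 100 = 43.478%
Salt term: 16.6 × (-0.597) = -9.91
GC term: 0.41 × 43.478 = 17.826; length term: −675/23 = −29.348
Tm = 81.5 + (-9.91) + 17.826 − 29.348 = 60.068 → 60.1°C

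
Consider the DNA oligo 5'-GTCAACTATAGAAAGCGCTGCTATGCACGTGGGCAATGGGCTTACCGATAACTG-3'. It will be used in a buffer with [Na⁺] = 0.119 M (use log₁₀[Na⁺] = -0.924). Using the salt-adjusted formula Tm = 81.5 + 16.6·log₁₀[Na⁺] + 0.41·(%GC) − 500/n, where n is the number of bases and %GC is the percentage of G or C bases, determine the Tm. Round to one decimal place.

Length n = 54. C=12, A=15, T=12, G=15
G+C = 27, so %GC = 27/54 × 100 = 50%
Salt term: 16.6 × (-0.924) = -15.338
GC term: 0.41 × 50 = 20.5; length term: −500/54 = −9.259
Tm = 81.5 + (-15.338) + 20.5 − 9.259 = 77.403 → 77.4°C

77.4°C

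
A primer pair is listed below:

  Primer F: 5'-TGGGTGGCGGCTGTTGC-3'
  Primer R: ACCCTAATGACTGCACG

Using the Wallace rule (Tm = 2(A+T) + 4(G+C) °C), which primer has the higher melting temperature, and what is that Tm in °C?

Primer F: A+T=5, G+C=12 → Tm = 2(5)+4(12) = 58°C
Primer R: A+T=8, G+C=9 → Tm = 2(8)+4(9) = 52°C
58°C vs 52°C → primer F is higher.

Primer F, 58°C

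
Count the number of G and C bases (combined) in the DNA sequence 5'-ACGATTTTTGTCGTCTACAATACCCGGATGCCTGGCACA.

Base counts: G=8, A=9, T=11, C=11
G+C = 8 + 11 = 19

19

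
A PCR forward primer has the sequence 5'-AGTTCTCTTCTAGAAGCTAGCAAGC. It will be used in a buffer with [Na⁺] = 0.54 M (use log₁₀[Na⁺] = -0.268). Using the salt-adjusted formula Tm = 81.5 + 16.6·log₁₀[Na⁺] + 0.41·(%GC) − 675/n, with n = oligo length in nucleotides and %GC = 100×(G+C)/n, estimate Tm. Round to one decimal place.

Length n = 25. Counting bases: G=5, T=7, A=7, C=6
G+C = 11, so %GC = 11/25 × 100 = 44%
Salt term: 16.6 × (-0.268) = -4.449
GC term: 0.41 × 44 = 18.04; length term: −675/25 = −27
Tm = 81.5 + (-4.449) + 18.04 − 27 = 68.091 → 68.1°C

68.1°C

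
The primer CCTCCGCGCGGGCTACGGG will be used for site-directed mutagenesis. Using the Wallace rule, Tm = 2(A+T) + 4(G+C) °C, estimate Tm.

70°C

Scanning the sequence gives C=8, A=1, G=8, T=2.
So N_AT = 3 and N_GC = 16.
Tm = 2×3 + 4×16 = 70°C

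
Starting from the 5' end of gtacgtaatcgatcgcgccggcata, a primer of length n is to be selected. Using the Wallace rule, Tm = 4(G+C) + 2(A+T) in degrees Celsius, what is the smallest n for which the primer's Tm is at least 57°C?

First 18 bases: GTACGTAATCGATCGCGC → Tm = 56°C (< 57°C)
First 19 bases: GTACGTAATCGATCGCGCC → Tm = 60°C (≥ 57°C)
Each additional base adds 2°C (A/T) or 4°C (G/C), so Tm is non-decreasing in n; n = 19 is the first length to reach 57°C.

n = 19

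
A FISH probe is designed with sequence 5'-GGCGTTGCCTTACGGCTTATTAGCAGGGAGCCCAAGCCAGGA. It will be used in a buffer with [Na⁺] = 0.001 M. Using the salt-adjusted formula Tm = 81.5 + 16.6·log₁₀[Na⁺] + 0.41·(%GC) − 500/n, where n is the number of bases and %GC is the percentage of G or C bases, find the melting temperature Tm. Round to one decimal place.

Length n = 42. Counting bases: G=14, A=9, C=11, T=8
G+C = 25, so %GC = 25/42 × 100 = 59.524%
Salt term: 16.6 × (-3) = -49.8
GC term: 0.41 × 59.524 = 24.405; length term: −500/42 = −11.905
Tm = 81.5 + (-49.8) + 24.405 − 11.905 = 44.2 → 44.2°C

44.2°C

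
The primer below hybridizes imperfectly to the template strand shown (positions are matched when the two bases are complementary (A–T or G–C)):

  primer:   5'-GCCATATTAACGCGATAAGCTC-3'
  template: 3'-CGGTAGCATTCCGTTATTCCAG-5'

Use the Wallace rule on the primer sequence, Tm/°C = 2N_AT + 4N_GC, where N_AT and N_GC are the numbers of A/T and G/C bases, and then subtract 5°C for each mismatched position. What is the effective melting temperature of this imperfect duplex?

39°C

Primer base counts: A=7, T=5, G=4, C=6 → A+T=12, G+C=10
Perfect-match Tm = 2(12) + 4(10) = 24 + 40 = 64°C
Mismatches (positions where the bases are not complementary): 5 (at positions 6, 7, 11, 14, 20)
Effective Tm = 64 − 5×5 = 64 − 25 = 39°C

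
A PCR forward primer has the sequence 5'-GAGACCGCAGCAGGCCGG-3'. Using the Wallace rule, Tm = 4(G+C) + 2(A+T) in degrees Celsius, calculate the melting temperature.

Counting bases: A=4, T=0, G=8, C=6
A+T = 4, G+C = 14
Tm = 2(4) + 4(14) = 8 + 56 = 64°C

64°C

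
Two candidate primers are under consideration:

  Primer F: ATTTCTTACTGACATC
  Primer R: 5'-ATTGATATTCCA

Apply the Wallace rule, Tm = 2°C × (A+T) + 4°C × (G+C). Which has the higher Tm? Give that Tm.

Primer F: A+T=11, G+C=5 → Tm = 2(11)+4(5) = 42°C
Primer R: A+T=9, G+C=3 → Tm = 2(9)+4(3) = 30°C
42°C vs 30°C → primer F is higher.

Primer F, 42°C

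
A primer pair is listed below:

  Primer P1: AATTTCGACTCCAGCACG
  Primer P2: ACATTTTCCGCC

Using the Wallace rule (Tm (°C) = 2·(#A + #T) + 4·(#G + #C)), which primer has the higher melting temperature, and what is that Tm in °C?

Primer P1: A+T=9, G+C=9 → Tm = 2(9)+4(9) = 54°C
Primer P2: A+T=6, G+C=6 → Tm = 2(6)+4(6) = 36°C
54°C vs 36°C → primer P1 is higher.

Primer P1, 54°C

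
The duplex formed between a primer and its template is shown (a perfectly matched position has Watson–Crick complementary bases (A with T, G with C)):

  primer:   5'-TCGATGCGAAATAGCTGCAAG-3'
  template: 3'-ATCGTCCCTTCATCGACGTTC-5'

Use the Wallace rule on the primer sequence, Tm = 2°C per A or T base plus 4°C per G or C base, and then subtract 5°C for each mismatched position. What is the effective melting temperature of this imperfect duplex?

Primer base counts: A=7, T=4, G=6, C=4 → A+T=11, G+C=10
Perfect-match Tm = 2(11) + 4(10) = 22 + 40 = 62°C
Mismatches (positions where the bases are not complementary): 5 (at positions 2, 4, 5, 7, 11)
Effective Tm = 62 − 5×5 = 62 − 25 = 37°C

37°C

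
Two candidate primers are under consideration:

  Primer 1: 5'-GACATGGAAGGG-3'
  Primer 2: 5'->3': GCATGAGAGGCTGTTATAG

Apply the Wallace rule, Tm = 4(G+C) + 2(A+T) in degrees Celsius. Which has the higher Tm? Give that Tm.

Primer 1: A+T=5, G+C=7 → Tm = 2(5)+4(7) = 38°C
Primer 2: A+T=10, G+C=9 → Tm = 2(10)+4(9) = 56°C
38°C vs 56°C → primer 2 is higher.

Primer 2, 56°C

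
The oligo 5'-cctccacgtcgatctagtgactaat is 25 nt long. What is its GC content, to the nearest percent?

48%

C=8, G=4, T=7, A=6
G+C = 4 + 8 = 12 out of 25 bases
%GC = 12/25 × 100 = 48% ≈ 48%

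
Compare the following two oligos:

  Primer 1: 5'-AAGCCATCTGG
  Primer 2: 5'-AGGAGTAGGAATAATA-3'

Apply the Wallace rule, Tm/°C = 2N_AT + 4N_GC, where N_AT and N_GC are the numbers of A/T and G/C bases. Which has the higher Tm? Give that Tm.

Primer 2, 42°C

Primer 1: A+T=5, G+C=6 → Tm = 2(5)+4(6) = 34°C
Primer 2: A+T=11, G+C=5 → Tm = 2(11)+4(5) = 42°C
34°C vs 42°C → primer 2 is higher.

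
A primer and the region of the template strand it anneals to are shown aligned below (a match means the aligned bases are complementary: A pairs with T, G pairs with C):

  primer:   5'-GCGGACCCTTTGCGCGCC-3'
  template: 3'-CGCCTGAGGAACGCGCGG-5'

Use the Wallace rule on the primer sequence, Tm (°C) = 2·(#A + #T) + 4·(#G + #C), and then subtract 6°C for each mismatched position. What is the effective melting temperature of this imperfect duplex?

52°C

Primer base counts: A=1, T=3, G=6, C=8 → A+T=4, G+C=14
Perfect-match Tm = 2(4) + 4(14) = 8 + 56 = 64°C
Mismatches (positions where the bases are not complementary): 2 (at positions 7, 9)
Effective Tm = 64 − 2×6 = 64 − 12 = 52°C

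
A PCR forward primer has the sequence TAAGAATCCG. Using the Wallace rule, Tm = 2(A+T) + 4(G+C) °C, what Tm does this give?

Scanning the sequence gives G=2, T=2, C=2, A=4.
A+T = 6, G+C = 4
Tm = 4·4 + 2·6 = 16 + 12 = 28°C

28°C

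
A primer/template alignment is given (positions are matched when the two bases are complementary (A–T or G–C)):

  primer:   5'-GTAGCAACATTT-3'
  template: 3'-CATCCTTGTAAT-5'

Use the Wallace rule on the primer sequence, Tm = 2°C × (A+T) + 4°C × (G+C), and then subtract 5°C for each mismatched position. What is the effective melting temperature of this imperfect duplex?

Primer base counts: A=4, T=4, G=2, C=2 → A+T=8, G+C=4
Perfect-match Tm = 2(8) + 4(4) = 16 + 16 = 32°C
Mismatches (positions where the bases are not complementary): 2 (at positions 5, 12)
Effective Tm = 32 − 2×5 = 32 − 10 = 22°C

22°C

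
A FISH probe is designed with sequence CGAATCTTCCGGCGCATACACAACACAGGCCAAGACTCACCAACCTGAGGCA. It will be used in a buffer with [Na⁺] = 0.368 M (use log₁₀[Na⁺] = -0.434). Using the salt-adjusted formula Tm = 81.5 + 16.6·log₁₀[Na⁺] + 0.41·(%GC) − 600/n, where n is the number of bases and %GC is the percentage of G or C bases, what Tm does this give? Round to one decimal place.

Length n = 52. G=10, A=17, C=19, T=6
G+C = 29, so %GC = 29/52 × 100 = 55.769%
Salt term: 16.6 × (-0.434) = -7.204
GC term: 0.41 × 55.769 = 22.865; length term: −600/52 = −11.538
Tm = 81.5 + (-7.204) + 22.865 − 11.538 = 85.623 → 85.6°C

85.6°C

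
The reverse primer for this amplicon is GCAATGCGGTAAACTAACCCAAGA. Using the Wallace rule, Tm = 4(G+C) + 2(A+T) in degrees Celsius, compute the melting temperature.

70°C

Base counts: A=10, C=6, T=3, G=5
A+T = 13, G+C = 11
Tm = 2(13) + 4(11) = 26 + 44 = 70°C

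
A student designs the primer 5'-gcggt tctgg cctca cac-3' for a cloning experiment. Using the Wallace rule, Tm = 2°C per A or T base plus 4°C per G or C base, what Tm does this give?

60°C

Counting bases: C=7, A=2, T=4, G=5
A+T = 6, G+C = 12
Tm = 2×6 + 4×12 = 60°C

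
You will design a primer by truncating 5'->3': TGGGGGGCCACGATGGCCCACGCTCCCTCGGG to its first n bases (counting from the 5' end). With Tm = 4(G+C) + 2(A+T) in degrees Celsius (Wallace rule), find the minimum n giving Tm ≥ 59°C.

First 16 bases: TGGGGGGCCACGATGG → Tm = 56°C (< 59°C)
First 17 bases: TGGGGGGCCACGATGGC → Tm = 60°C (≥ 59°C)
Each additional base adds 2°C (A/T) or 4°C (G/C), so Tm is non-decreasing in n; n = 17 is the first length to reach 59°C.

n = 17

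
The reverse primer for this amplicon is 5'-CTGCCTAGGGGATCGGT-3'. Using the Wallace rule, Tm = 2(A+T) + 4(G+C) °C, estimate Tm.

56°C

Base counts: T=4, G=7, A=2, C=4
A+T = 6, G+C = 11
Tm = 4·11 + 2·6 = 44 + 12 = 56°C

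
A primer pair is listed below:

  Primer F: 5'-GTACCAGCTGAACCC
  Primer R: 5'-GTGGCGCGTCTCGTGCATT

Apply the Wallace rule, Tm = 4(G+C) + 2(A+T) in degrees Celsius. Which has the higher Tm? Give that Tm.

Primer R, 62°C

Primer F: A+T=6, G+C=9 → Tm = 2(6)+4(9) = 48°C
Primer R: A+T=7, G+C=12 → Tm = 2(7)+4(12) = 62°C
48°C vs 62°C → primer R is higher.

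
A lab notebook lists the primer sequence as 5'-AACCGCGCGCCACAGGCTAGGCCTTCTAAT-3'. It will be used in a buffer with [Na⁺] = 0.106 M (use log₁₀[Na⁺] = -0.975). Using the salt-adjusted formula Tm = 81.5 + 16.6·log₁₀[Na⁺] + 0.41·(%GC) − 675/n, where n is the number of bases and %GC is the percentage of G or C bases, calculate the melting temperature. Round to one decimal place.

Length n = 30. Scanning the sequence gives A=7, C=11, T=5, G=7.
G+C = 18, so %GC = 18/30 × 100 = 60%
Salt term: 16.6 × (-0.975) = -16.185
GC term: 0.41 × 60 = 24.6; length term: −675/30 = −22.5
Tm = 81.5 + (-16.185) + 24.6 − 22.5 = 67.415 → 67.4°C

67.4°C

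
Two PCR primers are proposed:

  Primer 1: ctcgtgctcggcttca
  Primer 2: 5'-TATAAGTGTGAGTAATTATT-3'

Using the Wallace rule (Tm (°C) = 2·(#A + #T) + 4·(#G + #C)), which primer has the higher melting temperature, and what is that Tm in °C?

Primer 1: A+T=6, G+C=10 → Tm = 2(6)+4(10) = 52°C
Primer 2: A+T=16, G+C=4 → Tm = 2(16)+4(4) = 48°C
52°C vs 48°C → primer 1 is higher.

Primer 1, 52°C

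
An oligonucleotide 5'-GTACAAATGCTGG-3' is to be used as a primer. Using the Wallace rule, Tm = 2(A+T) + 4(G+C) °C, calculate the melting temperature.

38°C

Scanning the sequence gives C=2, T=3, G=4, A=4.
So N_AT = 7 and N_GC = 6.
Tm = 4·6 + 2·7 = 24 + 14 = 38°C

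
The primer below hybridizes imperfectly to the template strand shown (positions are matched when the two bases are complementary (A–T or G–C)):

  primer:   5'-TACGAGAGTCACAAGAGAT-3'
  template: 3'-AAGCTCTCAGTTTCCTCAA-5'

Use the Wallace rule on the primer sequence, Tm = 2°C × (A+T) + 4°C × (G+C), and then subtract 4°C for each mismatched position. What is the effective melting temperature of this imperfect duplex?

38°C

Primer base counts: A=8, T=3, G=5, C=3 → A+T=11, G+C=8
Perfect-match Tm = 2(11) + 4(8) = 22 + 32 = 54°C
Mismatches (positions where the bases are not complementary): 4 (at positions 2, 12, 14, 18)
Effective Tm = 54 − 4×4 = 54 − 16 = 38°C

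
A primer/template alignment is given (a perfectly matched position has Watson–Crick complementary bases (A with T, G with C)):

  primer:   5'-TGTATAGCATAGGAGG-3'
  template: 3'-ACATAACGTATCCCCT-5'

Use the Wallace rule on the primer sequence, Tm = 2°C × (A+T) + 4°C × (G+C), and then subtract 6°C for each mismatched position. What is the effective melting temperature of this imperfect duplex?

28°C

Primer base counts: A=5, T=4, G=6, C=1 → A+T=9, G+C=7
Perfect-match Tm = 2(9) + 4(7) = 18 + 28 = 46°C
Mismatches (positions where the bases are not complementary): 3 (at positions 6, 14, 16)
Effective Tm = 46 − 3×6 = 46 − 18 = 28°C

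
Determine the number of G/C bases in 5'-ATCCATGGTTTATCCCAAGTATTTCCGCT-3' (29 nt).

Scanning the sequence gives C=8, A=6, G=4, T=11.
Total G or C: 4 + 8 = 12

12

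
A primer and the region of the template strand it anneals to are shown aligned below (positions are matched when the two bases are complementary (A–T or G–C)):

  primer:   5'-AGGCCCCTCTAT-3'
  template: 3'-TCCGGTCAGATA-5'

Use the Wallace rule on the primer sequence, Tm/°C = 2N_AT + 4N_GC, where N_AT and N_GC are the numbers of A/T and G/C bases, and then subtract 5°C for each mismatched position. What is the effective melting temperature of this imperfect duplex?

28°C

Primer base counts: A=2, T=3, G=2, C=5 → A+T=5, G+C=7
Perfect-match Tm = 2(5) + 4(7) = 10 + 28 = 38°C
Mismatches (positions where the bases are not complementary): 2 (at positions 6, 7)
Effective Tm = 38 − 2×5 = 38 − 10 = 28°C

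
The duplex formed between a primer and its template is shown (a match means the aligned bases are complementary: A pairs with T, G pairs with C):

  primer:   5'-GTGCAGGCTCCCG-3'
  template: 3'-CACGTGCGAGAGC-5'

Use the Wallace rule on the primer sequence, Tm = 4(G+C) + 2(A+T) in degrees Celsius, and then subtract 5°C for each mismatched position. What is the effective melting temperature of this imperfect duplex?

Primer base counts: A=1, T=2, G=5, C=5 → A+T=3, G+C=10
Perfect-match Tm = 2(3) + 4(10) = 6 + 40 = 46°C
Mismatches (positions where the bases are not complementary): 2 (at positions 6, 11)
Effective Tm = 46 − 2×5 = 46 − 10 = 36°C

36°C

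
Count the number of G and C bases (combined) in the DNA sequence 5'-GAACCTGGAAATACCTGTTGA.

9

Counting bases: T=5, C=4, A=7, G=5
Total G or C: 5 + 4 = 9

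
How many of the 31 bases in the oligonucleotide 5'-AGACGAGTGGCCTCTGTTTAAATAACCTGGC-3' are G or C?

15

Scanning the sequence gives C=7, G=8, A=8, T=8.
G+C = 8 + 7 = 15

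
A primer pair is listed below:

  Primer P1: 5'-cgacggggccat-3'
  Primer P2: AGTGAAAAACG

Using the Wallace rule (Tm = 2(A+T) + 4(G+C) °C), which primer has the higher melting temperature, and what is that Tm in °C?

Primer P1, 42°C

Primer P1: A+T=3, G+C=9 → Tm = 2(3)+4(9) = 42°C
Primer P2: A+T=7, G+C=4 → Tm = 2(7)+4(4) = 30°C
42°C vs 30°C → primer P1 is higher.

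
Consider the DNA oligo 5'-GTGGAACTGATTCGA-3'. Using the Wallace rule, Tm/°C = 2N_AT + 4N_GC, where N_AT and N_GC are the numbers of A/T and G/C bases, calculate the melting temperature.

Base counts: A=4, T=4, G=5, C=2
So N_AT = 8 and N_GC = 7.
Tm = 2(8) + 4(7) = 16 + 28 = 44°C

44°C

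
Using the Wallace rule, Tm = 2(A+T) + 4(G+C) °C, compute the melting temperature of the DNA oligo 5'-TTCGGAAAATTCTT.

36°C

C=2, G=2, A=4, T=6
So N_AT = 10 and N_GC = 4.
Tm = 4·4 + 2·10 = 16 + 20 = 36°C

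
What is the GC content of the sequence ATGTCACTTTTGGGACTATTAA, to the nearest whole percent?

32%

Scanning the sequence gives C=3, G=4, T=9, A=6.
G+C = 4 + 3 = 7 out of 22 bases
%GC = 7/22 × 100 = 31.82% ≈ 32%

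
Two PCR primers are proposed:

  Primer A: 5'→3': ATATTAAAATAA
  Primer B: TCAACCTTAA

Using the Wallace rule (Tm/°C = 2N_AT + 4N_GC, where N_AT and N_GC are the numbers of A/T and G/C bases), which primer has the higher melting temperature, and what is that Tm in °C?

Primer B, 26°C

Primer A: A+T=12, G+C=0 → Tm = 2(12)+4(0) = 24°C
Primer B: A+T=7, G+C=3 → Tm = 2(7)+4(3) = 26°C
24°C vs 26°C → primer B is higher.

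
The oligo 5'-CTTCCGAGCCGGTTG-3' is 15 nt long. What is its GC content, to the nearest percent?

T=4, A=1, G=5, C=5
G+C = 5 + 5 = 10 out of 15 bases
%GC = 10/15 × 100 = 66.67% ≈ 67%

67%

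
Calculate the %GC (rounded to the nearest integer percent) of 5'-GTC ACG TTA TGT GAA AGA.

39%

Scanning the sequence gives G=5, C=2, A=6, T=5.
G+C = 5 + 2 = 7 out of 18 bases
%GC = 7/18 × 100 = 38.89% ≈ 39%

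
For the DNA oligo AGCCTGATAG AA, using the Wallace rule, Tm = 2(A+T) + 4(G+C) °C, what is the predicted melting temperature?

34°C

Counting bases: C=2, A=5, G=3, T=2
A+T = 7, G+C = 5
Tm = 4·5 + 2·7 = 20 + 14 = 34°C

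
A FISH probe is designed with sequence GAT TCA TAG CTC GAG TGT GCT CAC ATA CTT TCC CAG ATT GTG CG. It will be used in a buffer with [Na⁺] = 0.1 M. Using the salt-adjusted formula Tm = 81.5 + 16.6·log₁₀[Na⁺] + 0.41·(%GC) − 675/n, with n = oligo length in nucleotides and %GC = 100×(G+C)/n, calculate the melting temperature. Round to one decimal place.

69.1°C

Length n = 44. Counting bases: C=11, A=9, T=14, G=10
G+C = 21, so %GC = 21/44 × 100 = 47.727%
Salt term: 16.6 × (-1) = -16.6
GC term: 0.41 × 47.727 = 19.568; length term: −675/44 = −15.341
Tm = 81.5 + (-16.6) + 19.568 − 15.341 = 69.127 → 69.1°C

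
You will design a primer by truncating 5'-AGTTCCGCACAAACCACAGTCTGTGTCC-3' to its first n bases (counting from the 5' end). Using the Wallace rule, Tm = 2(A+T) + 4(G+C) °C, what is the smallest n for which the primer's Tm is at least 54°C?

First 17 bases: AGTTCCGCACAAACCAC → Tm = 52°C (< 54°C)
First 18 bases: AGTTCCGCACAAACCACA → Tm = 54°C (≥ 54°C)
Each additional base adds 2°C (A/T) or 4°C (G/C), so Tm is non-decreasing in n; n = 18 is the first length to reach 54°C.

n = 18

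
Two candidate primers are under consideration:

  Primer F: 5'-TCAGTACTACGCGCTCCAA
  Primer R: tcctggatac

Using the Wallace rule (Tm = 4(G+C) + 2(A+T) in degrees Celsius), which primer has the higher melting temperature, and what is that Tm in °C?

Primer F: A+T=9, G+C=10 → Tm = 2(9)+4(10) = 58°C
Primer R: A+T=5, G+C=5 → Tm = 2(5)+4(5) = 30°C
58°C vs 30°C → primer F is higher.

Primer F, 58°C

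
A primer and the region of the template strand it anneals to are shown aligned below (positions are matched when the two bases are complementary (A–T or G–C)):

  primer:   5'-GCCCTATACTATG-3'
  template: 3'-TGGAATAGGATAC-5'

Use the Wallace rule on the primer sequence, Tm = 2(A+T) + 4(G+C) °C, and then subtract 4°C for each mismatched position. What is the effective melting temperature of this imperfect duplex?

26°C

Primer base counts: A=3, T=4, G=2, C=4 → A+T=7, G+C=6
Perfect-match Tm = 2(7) + 4(6) = 14 + 24 = 38°C
Mismatches (positions where the bases are not complementary): 3 (at positions 1, 4, 8)
Effective Tm = 38 − 3×4 = 38 − 12 = 26°C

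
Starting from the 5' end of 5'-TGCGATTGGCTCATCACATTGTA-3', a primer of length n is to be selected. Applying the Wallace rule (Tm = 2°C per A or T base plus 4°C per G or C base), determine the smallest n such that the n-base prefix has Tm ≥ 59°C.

First 20 bases: TGCGATTGGCTCATCACATT → Tm = 58°C (< 59°C)
First 21 bases: TGCGATTGGCTCATCACATTG → Tm = 62°C (≥ 59°C)
Each additional base adds 2°C (A/T) or 4°C (G/C), so Tm is non-decreasing in n; n = 21 is the first length to reach 59°C.

n = 21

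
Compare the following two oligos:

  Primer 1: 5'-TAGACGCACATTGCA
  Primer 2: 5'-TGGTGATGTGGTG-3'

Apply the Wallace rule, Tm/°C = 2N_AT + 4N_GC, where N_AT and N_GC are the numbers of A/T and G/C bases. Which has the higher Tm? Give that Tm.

Primer 1, 44°C

Primer 1: A+T=8, G+C=7 → Tm = 2(8)+4(7) = 44°C
Primer 2: A+T=6, G+C=7 → Tm = 2(6)+4(7) = 40°C
44°C vs 40°C → primer 1 is higher.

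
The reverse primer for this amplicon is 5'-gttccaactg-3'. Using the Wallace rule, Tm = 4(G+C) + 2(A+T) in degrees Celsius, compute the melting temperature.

Counting bases: C=3, G=2, A=2, T=3
A+T = 5, G+C = 5
Tm = 2(5) + 4(5) = 10 + 20 = 30°C

30°C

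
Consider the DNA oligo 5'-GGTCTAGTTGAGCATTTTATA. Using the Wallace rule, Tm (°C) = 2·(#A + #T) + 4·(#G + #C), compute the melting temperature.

56°C

Base counts: T=9, C=2, G=5, A=5
A+T = 14, G+C = 7
Tm = 2(14) + 4(7) = 28 + 28 = 56°C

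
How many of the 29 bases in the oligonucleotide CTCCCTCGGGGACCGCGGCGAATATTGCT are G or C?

Base counts: G=9, C=10, T=6, A=4
G+C = 9 + 10 = 19

19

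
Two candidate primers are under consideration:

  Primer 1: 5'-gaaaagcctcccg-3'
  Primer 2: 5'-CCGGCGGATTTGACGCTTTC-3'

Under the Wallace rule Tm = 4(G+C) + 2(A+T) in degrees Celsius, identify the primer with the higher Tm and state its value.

Primer 2, 64°C

Primer 1: A+T=5, G+C=8 → Tm = 2(5)+4(8) = 42°C
Primer 2: A+T=8, G+C=12 → Tm = 2(8)+4(12) = 64°C
42°C vs 64°C → primer 2 is higher.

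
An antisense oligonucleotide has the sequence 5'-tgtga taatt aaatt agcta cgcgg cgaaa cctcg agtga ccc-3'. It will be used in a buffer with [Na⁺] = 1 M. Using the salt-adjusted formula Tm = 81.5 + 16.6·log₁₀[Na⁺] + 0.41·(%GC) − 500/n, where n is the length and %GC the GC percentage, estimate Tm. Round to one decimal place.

88.9°C

Length n = 43. Base counts: A=13, T=10, C=10, G=10
G+C = 20, so %GC = 20/43 × 100 = 46.512%
Salt term: 16.6 × (0) = 0
GC term: 0.41 × 46.512 = 19.07; length term: −500/43 = −11.628
Tm = 81.5 + (0) + 19.07 − 11.628 = 88.942 → 88.9°C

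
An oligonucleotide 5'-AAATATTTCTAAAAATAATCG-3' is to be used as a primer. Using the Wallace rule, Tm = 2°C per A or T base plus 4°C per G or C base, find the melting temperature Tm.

Counting bases: G=1, C=2, T=7, A=11
So N_AT = 18 and N_GC = 3.
Tm = 4·3 + 2·18 = 12 + 36 = 48°C

48°C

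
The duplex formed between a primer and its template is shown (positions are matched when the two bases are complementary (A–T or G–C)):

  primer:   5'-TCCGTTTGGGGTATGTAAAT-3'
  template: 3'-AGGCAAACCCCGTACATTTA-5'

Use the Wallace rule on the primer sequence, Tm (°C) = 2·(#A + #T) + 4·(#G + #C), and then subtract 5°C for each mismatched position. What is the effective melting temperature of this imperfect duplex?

51°C

Primer base counts: A=4, T=8, G=6, C=2 → A+T=12, G+C=8
Perfect-match Tm = 2(12) + 4(8) = 24 + 32 = 56°C
Mismatches (positions where the bases are not complementary): 1 (at position 12)
Effective Tm = 56 − 1×5 = 56 − 5 = 51°C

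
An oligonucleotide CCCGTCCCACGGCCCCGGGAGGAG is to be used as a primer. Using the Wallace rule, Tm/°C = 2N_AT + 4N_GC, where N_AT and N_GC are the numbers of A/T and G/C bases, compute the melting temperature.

88°C

C=11, T=1, A=3, G=9
A+T = 4, G+C = 20
Tm = 4·20 + 2·4 = 80 + 8 = 88°C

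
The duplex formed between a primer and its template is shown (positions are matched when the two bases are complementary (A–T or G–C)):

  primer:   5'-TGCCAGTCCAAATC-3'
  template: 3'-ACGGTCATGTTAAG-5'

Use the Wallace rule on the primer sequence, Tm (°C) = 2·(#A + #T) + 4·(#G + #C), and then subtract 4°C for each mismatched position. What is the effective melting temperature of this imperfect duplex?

Primer base counts: A=4, T=3, G=2, C=5 → A+T=7, G+C=7
Perfect-match Tm = 2(7) + 4(7) = 14 + 28 = 42°C
Mismatches (positions where the bases are not complementary): 2 (at positions 8, 12)
Effective Tm = 42 − 2×4 = 42 − 8 = 34°C

34°C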